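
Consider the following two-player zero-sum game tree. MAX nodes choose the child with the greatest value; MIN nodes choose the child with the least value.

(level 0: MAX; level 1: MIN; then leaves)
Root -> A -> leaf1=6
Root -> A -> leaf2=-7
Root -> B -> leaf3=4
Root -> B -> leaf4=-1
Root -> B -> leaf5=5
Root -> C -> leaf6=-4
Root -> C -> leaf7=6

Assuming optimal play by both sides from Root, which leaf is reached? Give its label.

leaf4

A (MIN): min(6, -7) = -7
B (MIN): min(4, -1, 5) = -1
C (MIN): min(-4, 6) = -4
Root (MAX): max(-7, -1, -4) = -1
At Root, MAX picks B (highest: -1).
At B, MIN picks leaf4 (lowest: -1).
Terminal value -1.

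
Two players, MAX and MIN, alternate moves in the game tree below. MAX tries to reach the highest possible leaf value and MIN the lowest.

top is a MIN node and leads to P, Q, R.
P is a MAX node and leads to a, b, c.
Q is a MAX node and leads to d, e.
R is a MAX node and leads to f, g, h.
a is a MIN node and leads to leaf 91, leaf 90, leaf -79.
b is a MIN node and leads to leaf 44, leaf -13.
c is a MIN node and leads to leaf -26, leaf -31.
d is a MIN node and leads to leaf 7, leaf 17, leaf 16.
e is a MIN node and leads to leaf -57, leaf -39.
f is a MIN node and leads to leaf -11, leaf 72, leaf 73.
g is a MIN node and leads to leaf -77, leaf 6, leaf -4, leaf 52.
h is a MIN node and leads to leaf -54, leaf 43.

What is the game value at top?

a (MIN): min(91, 90, -79) = -79
b (MIN): min(44, -13) = -13
c (MIN): min(-26, -31) = -31
P (MAX): max(-79, -13, -31) = -13
d (MIN): min(7, 17, 16) = 7
e (MIN): min(-57, -39) = -57
Q (MAX): max(7, -57) = 7
f (MIN): min(-11, 72, 73) = -11
g (MIN): min(-77, 6, -4, 52) = -77
h (MIN): min(-54, 43) = -54
R (MAX): max(-11, -77, -54) = -11
top (MIN): min(-13, 7, -11) = -13

-13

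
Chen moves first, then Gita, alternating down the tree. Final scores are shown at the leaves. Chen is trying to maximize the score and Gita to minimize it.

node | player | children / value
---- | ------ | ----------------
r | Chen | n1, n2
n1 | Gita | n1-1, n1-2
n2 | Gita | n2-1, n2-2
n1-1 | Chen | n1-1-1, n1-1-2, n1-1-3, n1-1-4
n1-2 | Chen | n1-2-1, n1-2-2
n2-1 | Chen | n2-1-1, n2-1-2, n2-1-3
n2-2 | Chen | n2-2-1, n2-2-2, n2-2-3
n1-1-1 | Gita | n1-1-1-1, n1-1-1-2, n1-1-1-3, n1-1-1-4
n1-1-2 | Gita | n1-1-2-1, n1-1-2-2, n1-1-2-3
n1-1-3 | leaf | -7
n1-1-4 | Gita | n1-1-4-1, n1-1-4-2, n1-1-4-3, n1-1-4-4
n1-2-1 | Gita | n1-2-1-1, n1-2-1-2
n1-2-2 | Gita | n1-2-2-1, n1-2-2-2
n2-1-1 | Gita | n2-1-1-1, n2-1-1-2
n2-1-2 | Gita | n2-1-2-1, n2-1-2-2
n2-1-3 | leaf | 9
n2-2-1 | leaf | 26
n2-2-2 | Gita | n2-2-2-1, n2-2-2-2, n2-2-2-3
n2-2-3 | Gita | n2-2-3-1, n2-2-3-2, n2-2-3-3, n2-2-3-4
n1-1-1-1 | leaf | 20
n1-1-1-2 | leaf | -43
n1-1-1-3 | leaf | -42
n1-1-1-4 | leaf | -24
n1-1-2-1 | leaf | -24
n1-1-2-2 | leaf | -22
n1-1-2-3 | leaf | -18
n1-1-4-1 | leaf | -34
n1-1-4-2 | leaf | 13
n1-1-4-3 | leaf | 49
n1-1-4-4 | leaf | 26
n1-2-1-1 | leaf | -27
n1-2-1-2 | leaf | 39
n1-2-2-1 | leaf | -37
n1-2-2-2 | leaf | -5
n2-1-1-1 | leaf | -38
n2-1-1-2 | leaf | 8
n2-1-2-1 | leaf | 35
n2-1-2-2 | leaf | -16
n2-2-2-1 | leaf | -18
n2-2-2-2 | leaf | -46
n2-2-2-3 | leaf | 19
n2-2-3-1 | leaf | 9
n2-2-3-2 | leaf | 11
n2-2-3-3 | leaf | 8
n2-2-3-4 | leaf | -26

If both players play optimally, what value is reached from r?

9

n1-1-1 (Gita): min(20, -43, -42, -24) = -43
n1-1-2 (Gita): min(-24, -22, -18) = -24
n1-1-4 (Gita): min(-34, 13, 49, 26) = -34
n1-1 (Chen): max(-43, -24, -7, -34) = -7
n1-2-1 (Gita): min(-27, 39) = -27
n1-2-2 (Gita): min(-37, -5) = -37
n1-2 (Chen): max(-27, -37) = -27
n1 (Gita): min(-7, -27) = -27
n2-1-1 (Gita): min(-38, 8) = -38
n2-1-2 (Gita): min(35, -16) = -16
n2-1 (Chen): max(-38, -16, 9) = 9
n2-2-2 (Gita): min(-18, -46, 19) = -46
n2-2-3 (Gita): min(9, 11, 8, -26) = -26
n2-2 (Chen): max(26, -46, -26) = 26
n2 (Gita): min(9, 26) = 9
r (Chen): max(-27, 9) = 9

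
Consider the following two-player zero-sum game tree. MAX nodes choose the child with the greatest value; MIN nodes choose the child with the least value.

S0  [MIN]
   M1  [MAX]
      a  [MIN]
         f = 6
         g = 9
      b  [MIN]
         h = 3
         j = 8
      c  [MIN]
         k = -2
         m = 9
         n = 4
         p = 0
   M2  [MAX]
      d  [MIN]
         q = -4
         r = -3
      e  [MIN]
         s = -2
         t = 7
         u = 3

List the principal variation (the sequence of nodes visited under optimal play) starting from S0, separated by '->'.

S0 -> M2 -> e -> s

a (MIN): min(6, 9) = 6
b (MIN): min(3, 8) = 3
c (MIN): min(-2, 9, 4, 0) = -2
M1 (MAX): max(6, 3, -2) = 6
d (MIN): min(-4, -3) = -4
e (MIN): min(-2, 7, 3) = -2
M2 (MAX): max(-4, -2) = -2
S0 (MIN): min(6, -2) = -2
At S0, MIN picks M2 (lowest: -2).
At M2, MAX picks e (highest: -2).
At e, MIN picks s (lowest: -2).
Terminal value -2.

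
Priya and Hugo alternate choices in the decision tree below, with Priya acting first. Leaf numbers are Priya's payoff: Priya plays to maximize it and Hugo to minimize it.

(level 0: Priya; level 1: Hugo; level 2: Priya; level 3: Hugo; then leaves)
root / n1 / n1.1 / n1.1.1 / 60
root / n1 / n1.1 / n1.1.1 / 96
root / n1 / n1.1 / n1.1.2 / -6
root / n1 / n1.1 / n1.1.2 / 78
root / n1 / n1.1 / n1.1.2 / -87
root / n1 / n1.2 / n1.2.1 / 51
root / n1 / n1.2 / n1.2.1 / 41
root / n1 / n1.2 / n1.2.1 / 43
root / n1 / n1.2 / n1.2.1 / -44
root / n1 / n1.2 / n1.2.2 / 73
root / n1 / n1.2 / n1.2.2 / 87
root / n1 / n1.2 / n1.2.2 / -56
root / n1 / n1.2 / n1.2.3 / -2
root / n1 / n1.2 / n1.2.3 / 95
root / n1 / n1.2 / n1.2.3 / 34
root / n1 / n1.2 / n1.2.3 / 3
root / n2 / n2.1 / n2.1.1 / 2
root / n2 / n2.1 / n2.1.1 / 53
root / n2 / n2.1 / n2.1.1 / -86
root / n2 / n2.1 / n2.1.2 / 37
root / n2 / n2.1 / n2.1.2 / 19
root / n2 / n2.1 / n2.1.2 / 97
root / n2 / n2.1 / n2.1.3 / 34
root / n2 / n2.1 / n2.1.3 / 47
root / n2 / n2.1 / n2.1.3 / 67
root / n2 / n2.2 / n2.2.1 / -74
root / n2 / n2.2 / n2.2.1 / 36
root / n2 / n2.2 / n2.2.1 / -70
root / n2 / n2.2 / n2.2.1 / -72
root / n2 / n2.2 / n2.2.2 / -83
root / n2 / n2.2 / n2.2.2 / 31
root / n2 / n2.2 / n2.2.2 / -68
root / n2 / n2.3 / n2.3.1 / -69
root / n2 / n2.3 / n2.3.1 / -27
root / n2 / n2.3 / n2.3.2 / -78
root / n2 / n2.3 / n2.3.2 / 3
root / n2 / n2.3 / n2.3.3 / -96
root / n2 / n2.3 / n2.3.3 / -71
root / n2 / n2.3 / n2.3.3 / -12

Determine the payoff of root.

-2

n1.1.1 (Hugo): min(60, 96) = 60
n1.1.2 (Hugo): min(-6, 78, -87) = -87
n1.1 (Priya): max(60, -87) = 60
n1.2.1 (Hugo): min(51, 41, 43, -44) = -44
n1.2.2 (Hugo): min(73, 87, -56) = -56
n1.2.3 (Hugo): min(-2, 95, 34, 3) = -2
n1.2 (Priya): max(-44, -56, -2) = -2
n1 (Hugo): min(60, -2) = -2
n2.1.1 (Hugo): min(2, 53, -86) = -86
n2.1.2 (Hugo): min(37, 19, 97) = 19
n2.1.3 (Hugo): min(34, 47, 67) = 34
n2.1 (Priya): max(-86, 19, 34) = 34
n2.2.1 (Hugo): min(-74, 36, -70, -72) = -74
n2.2.2 (Hugo): min(-83, 31, -68) = -83
n2.2 (Priya): max(-74, -83) = -74
n2.3.1 (Hugo): min(-69, -27) = -69
n2.3.2 (Hugo): min(-78, 3) = -78
n2.3.3 (Hugo): min(-96, -71, -12) = -96
n2.3 (Priya): max(-69, -78, -96) = -69
n2 (Hugo): min(34, -74, -69) = -74
root (Priya): max(-2, -74) = -2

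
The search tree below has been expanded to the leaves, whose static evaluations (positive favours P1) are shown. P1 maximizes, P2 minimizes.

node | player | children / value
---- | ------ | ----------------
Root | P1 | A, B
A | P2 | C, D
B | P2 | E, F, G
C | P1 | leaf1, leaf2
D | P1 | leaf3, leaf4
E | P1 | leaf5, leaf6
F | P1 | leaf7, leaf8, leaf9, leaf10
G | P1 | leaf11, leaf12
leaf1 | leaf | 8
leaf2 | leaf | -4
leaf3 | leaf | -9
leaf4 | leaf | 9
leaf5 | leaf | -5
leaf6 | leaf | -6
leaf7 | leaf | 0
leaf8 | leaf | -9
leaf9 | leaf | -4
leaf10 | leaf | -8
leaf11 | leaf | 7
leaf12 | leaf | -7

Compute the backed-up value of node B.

E (P1): max(-5, -6) = -5
F (P1): max(0, -9, -4, -8) = 0
G (P1): max(7, -7) = 7
B (P2): min(-5, 0, 7) = -5

-5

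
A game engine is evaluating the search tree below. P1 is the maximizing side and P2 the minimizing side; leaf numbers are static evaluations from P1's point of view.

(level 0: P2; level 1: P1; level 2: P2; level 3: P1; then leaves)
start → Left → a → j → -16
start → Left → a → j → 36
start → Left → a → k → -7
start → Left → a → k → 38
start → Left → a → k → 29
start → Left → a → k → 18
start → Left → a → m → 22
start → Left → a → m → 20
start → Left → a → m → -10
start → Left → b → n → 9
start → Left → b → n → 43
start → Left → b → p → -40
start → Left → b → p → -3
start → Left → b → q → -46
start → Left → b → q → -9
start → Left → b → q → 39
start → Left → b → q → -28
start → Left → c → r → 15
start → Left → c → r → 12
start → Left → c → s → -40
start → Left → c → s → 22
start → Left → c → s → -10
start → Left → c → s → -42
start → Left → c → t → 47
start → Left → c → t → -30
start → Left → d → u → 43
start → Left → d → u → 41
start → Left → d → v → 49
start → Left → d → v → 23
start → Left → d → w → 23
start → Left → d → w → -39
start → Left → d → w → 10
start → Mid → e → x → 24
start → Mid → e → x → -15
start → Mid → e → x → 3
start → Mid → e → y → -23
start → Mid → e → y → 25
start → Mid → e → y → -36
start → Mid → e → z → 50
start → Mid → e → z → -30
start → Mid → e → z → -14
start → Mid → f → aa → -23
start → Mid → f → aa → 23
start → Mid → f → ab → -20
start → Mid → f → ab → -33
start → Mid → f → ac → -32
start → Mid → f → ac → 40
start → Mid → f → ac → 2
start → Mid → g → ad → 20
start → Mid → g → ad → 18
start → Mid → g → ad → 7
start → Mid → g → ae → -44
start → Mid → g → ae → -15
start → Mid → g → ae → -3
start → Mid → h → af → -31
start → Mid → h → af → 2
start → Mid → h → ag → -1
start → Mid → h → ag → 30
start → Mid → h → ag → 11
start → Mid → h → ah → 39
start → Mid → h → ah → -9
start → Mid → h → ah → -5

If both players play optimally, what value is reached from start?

23

j (P1): max(-16, 36) = 36
k (P1): max(-7, 38, 29, 18) = 38
m (P1): max(22, 20, -10) = 22
a (P2): min(36, 38, 22) = 22
n (P1): max(9, 43) = 43
p (P1): max(-40, -3) = -3
q (P1): max(-46, -9, 39, -28) = 39
b (P2): min(43, -3, 39) = -3
r (P1): max(15, 12) = 15
s (P1): max(-40, 22, -10, -42) = 22
t (P1): max(47, -30) = 47
c (P2): min(15, 22, 47) = 15
u (P1): max(43, 41) = 43
v (P1): max(49, 23) = 49
w (P1): max(23, -39, 10) = 23
d (P2): min(43, 49, 23) = 23
Left (P1): max(22, -3, 15, 23) = 23
x (P1): max(24, -15, 3) = 24
y (P1): max(-23, 25, -36) = 25
z (P1): max(50, -30, -14) = 50
e (P2): min(24, 25, 50) = 24
aa (P1): max(-23, 23) = 23
ab (P1): max(-20, -33) = -20
ac (P1): max(-32, 40, 2) = 40
f (P2): min(23, -20, 40) = -20
ad (P1): max(20, 18, 7) = 20
ae (P1): max(-44, -15, -3) = -3
g (P2): min(20, -3) = -3
af (P1): max(-31, 2) = 2
ag (P1): max(-1, 30, 11) = 30
ah (P1): max(39, -9, -5) = 39
h (P2): min(2, 30, 39) = 2
Mid (P1): max(24, -20, -3, 2) = 24
start (P2): min(23, 24) = 23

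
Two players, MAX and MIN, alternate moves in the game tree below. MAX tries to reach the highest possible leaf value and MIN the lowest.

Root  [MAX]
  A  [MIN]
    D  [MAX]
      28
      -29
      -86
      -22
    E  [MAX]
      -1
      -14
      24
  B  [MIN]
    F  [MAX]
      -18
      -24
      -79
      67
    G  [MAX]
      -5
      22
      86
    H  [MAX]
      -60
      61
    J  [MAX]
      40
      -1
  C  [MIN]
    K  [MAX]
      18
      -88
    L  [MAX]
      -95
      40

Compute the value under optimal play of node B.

F (MAX): max(-18, -24, -79, 67) = 67
G (MAX): max(-5, 22, 86) = 86
H (MAX): max(-60, 61) = 61
J (MAX): max(40, -1) = 40
B (MIN): min(67, 86, 61, 40) = 40

40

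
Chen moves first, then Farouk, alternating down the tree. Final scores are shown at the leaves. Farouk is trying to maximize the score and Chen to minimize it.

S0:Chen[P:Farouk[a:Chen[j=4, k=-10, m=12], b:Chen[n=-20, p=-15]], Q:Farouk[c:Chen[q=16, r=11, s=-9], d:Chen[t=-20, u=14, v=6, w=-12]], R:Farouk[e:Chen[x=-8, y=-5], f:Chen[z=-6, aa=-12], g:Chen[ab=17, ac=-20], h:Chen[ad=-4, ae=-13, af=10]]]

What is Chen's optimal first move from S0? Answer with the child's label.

P

a (Chen): min(4, -10, 12) = -10
b (Chen): min(-20, -15) = -20
P (Farouk): max(-10, -20) = -10
c (Chen): min(16, 11, -9) = -9
d (Chen): min(-20, 14, 6, -12) = -20
Q (Farouk): max(-9, -20) = -9
e (Chen): min(-8, -5) = -8
f (Chen): min(-6, -12) = -12
g (Chen): min(17, -20) = -20
h (Chen): min(-4, -13, 10) = -13
R (Farouk): max(-8, -12, -20, -13) = -8
S0 (Chen): min(-10, -9, -8) = -10
Chen at S0 wants the lowest of {P=-10, Q=-9, R=-8}, so chooses P.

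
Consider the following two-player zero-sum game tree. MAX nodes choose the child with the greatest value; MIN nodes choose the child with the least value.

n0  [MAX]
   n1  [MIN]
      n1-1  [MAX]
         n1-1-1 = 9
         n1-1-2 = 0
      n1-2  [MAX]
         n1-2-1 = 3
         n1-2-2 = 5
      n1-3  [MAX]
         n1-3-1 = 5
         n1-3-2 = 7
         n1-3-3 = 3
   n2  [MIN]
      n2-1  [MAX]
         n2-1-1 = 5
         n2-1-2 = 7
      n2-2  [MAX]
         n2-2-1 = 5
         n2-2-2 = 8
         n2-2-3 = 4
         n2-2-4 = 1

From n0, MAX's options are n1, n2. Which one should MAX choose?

n1-1 (MAX): max(9, 0) = 9
n1-2 (MAX): max(3, 5) = 5
n1-3 (MAX): max(5, 7, 3) = 7
n1 (MIN): min(9, 5, 7) = 5
n2-1 (MAX): max(5, 7) = 7
n2-2 (MAX): max(5, 8, 4, 1) = 8
n2 (MIN): min(7, 8) = 7
n0 (MAX): max(5, 7) = 7
MAX at n0 wants the highest of {n1=5, n2=7}, so chooses n2.

n2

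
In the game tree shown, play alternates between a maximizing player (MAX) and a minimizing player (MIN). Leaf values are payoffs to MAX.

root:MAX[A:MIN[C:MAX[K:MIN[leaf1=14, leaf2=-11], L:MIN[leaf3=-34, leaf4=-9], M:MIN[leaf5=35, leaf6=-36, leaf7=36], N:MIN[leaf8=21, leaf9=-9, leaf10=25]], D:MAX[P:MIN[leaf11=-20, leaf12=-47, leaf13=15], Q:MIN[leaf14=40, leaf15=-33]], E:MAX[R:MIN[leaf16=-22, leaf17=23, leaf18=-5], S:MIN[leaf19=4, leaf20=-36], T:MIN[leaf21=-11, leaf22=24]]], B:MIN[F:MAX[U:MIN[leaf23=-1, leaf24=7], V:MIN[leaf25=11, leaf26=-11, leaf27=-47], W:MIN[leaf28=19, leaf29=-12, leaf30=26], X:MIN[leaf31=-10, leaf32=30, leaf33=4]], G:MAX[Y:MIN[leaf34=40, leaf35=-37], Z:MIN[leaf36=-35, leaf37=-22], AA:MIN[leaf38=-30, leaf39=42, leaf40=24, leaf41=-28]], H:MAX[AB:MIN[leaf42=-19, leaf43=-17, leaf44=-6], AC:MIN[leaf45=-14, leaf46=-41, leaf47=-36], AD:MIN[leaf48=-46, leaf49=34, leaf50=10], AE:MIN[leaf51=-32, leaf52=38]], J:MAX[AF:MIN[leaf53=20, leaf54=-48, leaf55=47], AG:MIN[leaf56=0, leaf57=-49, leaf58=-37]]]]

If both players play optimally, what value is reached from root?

-33

K (MIN): min(14, -11) = -11
L (MIN): min(-34, -9) = -34
M (MIN): min(35, -36, 36) = -36
N (MIN): min(21, -9, 25) = -9
C (MAX): max(-11, -34, -36, -9) = -9
P (MIN): min(-20, -47, 15) = -47
Q (MIN): min(40, -33) = -33
D (MAX): max(-47, -33) = -33
R (MIN): min(-22, 23, -5) = -22
S (MIN): min(4, -36) = -36
T (MIN): min(-11, 24) = -11
E (MAX): max(-22, -36, -11) = -11
A (MIN): min(-9, -33, -11) = -33
U (MIN): min(-1, 7) = -1
V (MIN): min(11, -11, -47) = -47
W (MIN): min(19, -12, 26) = -12
X (MIN): min(-10, 30, 4) = -10
F (MAX): max(-1, -47, -12, -10) = -1
Y (MIN): min(40, -37) = -37
Z (MIN): min(-35, -22) = -35
AA (MIN): min(-30, 42, 24, -28) = -30
G (MAX): max(-37, -35, -30) = -30
AB (MIN): min(-19, -17, -6) = -19
AC (MIN): min(-14, -41, -36) = -41
AD (MIN): min(-46, 34, 10) = -46
AE (MIN): min(-32, 38) = -32
H (MAX): max(-19, -41, -46, -32) = -19
AF (MIN): min(20, -48, 47) = -48
AG (MIN): min(0, -49, -37) = -49
J (MAX): max(-48, -49) = -48
B (MIN): min(-1, -30, -19, -48) = -48
root (MAX): max(-33, -48) = -33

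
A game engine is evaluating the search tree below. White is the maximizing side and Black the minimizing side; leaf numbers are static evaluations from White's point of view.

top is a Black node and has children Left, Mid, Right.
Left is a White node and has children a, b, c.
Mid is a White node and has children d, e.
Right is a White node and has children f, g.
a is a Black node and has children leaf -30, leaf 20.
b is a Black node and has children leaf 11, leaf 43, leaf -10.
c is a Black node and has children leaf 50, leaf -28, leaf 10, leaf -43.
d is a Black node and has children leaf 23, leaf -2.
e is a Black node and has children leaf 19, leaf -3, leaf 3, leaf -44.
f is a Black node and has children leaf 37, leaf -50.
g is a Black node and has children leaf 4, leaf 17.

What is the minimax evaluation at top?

-10

a (Black): min(-30, 20) = -30
b (Black): min(11, 43, -10) = -10
c (Black): min(50, -28, 10, -43) = -43
Left (White): max(-30, -10, -43) = -10
d (Black): min(23, -2) = -2
e (Black): min(19, -3, 3, -44) = -44
Mid (White): max(-2, -44) = -2
f (Black): min(37, -50) = -50
g (Black): min(4, 17) = 4
Right (White): max(-50, 4) = 4
top (Black): min(-10, -2, 4) = -10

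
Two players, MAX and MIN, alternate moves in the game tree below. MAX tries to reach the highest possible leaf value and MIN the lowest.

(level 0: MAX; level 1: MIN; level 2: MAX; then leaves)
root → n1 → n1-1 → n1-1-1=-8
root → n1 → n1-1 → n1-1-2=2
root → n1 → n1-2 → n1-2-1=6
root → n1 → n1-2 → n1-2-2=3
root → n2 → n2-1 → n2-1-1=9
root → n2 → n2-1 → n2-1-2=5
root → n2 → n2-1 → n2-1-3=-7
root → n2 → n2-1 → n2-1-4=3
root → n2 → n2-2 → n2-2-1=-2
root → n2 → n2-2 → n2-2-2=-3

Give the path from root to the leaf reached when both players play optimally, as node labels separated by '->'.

n1-1 (MAX): max(-8, 2) = 2
n1-2 (MAX): max(6, 3) = 6
n1 (MIN): min(2, 6) = 2
n2-1 (MAX): max(9, 5, -7, 3) = 9
n2-2 (MAX): max(-2, -3) = -2
n2 (MIN): min(9, -2) = -2
root (MAX): max(2, -2) = 2
At root, MAX picks n1 (highest: 2).
At n1, MIN picks n1-1 (lowest: 2).
At n1-1, MAX picks n1-1-2 (highest: 2).
Terminal value 2.

root -> n1 -> n1-1 -> n1-1-2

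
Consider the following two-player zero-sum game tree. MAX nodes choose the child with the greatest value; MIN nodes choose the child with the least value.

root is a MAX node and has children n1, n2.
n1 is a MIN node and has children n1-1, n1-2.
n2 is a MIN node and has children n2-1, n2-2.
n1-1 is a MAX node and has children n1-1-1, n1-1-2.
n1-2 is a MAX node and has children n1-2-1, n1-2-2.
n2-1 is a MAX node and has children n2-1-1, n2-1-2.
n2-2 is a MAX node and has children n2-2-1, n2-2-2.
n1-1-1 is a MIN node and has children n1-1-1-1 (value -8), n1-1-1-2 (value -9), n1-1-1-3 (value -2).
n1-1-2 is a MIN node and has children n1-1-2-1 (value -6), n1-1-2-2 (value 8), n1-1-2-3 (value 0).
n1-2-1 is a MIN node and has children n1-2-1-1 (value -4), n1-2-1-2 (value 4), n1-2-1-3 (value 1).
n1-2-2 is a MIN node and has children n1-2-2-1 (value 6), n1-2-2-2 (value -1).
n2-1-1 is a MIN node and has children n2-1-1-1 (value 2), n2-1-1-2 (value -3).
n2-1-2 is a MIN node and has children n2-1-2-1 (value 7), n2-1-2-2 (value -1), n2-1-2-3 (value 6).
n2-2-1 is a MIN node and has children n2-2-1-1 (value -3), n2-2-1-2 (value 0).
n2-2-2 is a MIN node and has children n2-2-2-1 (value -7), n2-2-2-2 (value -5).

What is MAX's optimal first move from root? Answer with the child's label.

n1-1-1 (MIN): min(-8, -9, -2) = -9
n1-1-2 (MIN): min(-6, 8, 0) = -6
n1-1 (MAX): max(-9, -6) = -6
n1-2-1 (MIN): min(-4, 4, 1) = -4
n1-2-2 (MIN): min(6, -1) = -1
n1-2 (MAX): max(-4, -1) = -1
n1 (MIN): min(-6, -1) = -6
n2-1-1 (MIN): min(2, -3) = -3
n2-1-2 (MIN): min(7, -1, 6) = -1
n2-1 (MAX): max(-3, -1) = -1
n2-2-1 (MIN): min(-3, 0) = -3
n2-2-2 (MIN): min(-7, -5) = -7
n2-2 (MAX): max(-3, -7) = -3
n2 (MIN): min(-1, -3) = -3
root (MAX): max(-6, -3) = -3
MAX at root wants the highest of {n1=-6, n2=-3}, so chooses n2.

n2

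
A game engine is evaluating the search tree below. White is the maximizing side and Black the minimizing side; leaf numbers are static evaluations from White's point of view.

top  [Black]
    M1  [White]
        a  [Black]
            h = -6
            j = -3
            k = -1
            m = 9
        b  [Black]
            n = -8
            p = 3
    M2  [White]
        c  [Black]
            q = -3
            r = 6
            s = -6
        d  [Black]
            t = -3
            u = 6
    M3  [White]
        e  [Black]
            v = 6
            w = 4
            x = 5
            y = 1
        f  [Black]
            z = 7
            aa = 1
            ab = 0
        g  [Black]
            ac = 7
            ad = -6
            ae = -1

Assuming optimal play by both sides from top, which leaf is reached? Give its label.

h

a (Black): min(-6, -3, -1, 9) = -6
b (Black): min(-8, 3) = -8
M1 (White): max(-6, -8) = -6
c (Black): min(-3, 6, -6) = -6
d (Black): min(-3, 6) = -3
M2 (White): max(-6, -3) = -3
e (Black): min(6, 4, 5, 1) = 1
f (Black): min(7, 1, 0) = 0
g (Black): min(7, -6, -1) = -6
M3 (White): max(1, 0, -6) = 1
top (Black): min(-6, -3, 1) = -6
At top, Black picks M1 (lowest: -6).
At M1, White picks a (highest: -6).
At a, Black picks h (lowest: -6).
Terminal value -6.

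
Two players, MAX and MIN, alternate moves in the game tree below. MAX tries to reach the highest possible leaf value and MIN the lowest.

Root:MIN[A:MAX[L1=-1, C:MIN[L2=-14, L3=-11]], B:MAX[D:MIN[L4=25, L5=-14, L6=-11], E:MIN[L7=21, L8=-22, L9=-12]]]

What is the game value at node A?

-1

C (MIN): min(-14, -11) = -14
A (MAX): max(-1, -14) = -1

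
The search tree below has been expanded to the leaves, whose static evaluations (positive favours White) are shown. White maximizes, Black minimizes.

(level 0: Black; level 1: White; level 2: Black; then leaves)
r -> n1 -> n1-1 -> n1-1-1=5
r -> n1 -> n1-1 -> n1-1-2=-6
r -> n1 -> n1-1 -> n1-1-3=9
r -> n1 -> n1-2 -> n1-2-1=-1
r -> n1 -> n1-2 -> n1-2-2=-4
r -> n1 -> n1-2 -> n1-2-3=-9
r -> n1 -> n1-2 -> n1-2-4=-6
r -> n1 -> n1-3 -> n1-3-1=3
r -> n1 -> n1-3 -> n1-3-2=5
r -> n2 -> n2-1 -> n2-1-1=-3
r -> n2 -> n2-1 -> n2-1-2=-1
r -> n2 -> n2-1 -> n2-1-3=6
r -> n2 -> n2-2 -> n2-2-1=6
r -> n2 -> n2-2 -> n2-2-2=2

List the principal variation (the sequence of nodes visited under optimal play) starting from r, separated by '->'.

n1-1 (Black): min(5, -6, 9) = -6
n1-2 (Black): min(-1, -4, -9, -6) = -9
n1-3 (Black): min(3, 5) = 3
n1 (White): max(-6, -9, 3) = 3
n2-1 (Black): min(-3, -1, 6) = -3
n2-2 (Black): min(6, 2) = 2
n2 (White): max(-3, 2) = 2
r (Black): min(3, 2) = 2
At r, Black picks n2 (lowest: 2).
At n2, White picks n2-2 (highest: 2).
At n2-2, Black picks n2-2-2 (lowest: 2).
Terminal value 2.

r -> n2 -> n2-2 -> n2-2-2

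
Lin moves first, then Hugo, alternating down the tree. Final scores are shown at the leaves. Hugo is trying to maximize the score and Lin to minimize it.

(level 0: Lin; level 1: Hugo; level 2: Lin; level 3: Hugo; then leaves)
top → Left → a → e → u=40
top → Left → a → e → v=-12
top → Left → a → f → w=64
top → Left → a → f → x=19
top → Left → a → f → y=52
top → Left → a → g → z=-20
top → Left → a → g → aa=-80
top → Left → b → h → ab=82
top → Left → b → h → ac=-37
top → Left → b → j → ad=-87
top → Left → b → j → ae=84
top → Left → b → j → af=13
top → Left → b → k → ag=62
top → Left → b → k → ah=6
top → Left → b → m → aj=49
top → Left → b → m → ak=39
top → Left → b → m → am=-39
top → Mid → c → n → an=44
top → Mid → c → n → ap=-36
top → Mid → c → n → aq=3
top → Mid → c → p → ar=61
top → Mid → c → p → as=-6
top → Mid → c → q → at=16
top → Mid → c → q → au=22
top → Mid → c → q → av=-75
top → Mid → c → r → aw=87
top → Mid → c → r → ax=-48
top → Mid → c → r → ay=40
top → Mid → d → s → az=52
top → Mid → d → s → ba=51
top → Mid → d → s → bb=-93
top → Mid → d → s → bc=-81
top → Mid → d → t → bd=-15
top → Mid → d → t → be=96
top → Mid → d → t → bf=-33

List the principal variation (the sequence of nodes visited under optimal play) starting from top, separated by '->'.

top -> Left -> b -> m -> aj

e (Hugo): max(40, -12) = 40
f (Hugo): max(64, 19, 52) = 64
g (Hugo): max(-20, -80) = -20
a (Lin): min(40, 64, -20) = -20
h (Hugo): max(82, -37) = 82
j (Hugo): max(-87, 84, 13) = 84
k (Hugo): max(62, 6) = 62
m (Hugo): max(49, 39, -39) = 49
b (Lin): min(82, 84, 62, 49) = 49
Left (Hugo): max(-20, 49) = 49
n (Hugo): max(44, -36, 3) = 44
p (Hugo): max(61, -6) = 61
q (Hugo): max(16, 22, -75) = 22
r (Hugo): max(87, -48, 40) = 87
c (Lin): min(44, 61, 22, 87) = 22
s (Hugo): max(52, 51, -93, -81) = 52
t (Hugo): max(-15, 96, -33) = 96
d (Lin): min(52, 96) = 52
Mid (Hugo): max(22, 52) = 52
top (Lin): min(49, 52) = 49
At top, Lin picks Left (lowest: 49).
At Left, Hugo picks b (highest: 49).
At b, Lin picks m (lowest: 49).
At m, Hugo picks aj (highest: 49).
Terminal value 49.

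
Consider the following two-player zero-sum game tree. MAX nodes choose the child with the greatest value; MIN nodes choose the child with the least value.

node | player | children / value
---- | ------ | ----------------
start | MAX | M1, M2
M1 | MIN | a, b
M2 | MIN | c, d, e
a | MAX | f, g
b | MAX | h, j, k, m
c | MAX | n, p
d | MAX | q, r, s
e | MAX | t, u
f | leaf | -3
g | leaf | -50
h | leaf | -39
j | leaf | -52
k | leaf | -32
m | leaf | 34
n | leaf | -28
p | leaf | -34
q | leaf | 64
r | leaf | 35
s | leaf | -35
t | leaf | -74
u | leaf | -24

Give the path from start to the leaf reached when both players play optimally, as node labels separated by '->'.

start -> M1 -> a -> f

a (MAX): max(-3, -50) = -3
b (MAX): max(-39, -52, -32, 34) = 34
M1 (MIN): min(-3, 34) = -3
c (MAX): max(-28, -34) = -28
d (MAX): max(64, 35, -35) = 64
e (MAX): max(-74, -24) = -24
M2 (MIN): min(-28, 64, -24) = -28
start (MAX): max(-3, -28) = -3
At start, MAX picks M1 (highest: -3).
At M1, MIN picks a (lowest: -3).
At a, MAX picks f (highest: -3).
Terminal value -3.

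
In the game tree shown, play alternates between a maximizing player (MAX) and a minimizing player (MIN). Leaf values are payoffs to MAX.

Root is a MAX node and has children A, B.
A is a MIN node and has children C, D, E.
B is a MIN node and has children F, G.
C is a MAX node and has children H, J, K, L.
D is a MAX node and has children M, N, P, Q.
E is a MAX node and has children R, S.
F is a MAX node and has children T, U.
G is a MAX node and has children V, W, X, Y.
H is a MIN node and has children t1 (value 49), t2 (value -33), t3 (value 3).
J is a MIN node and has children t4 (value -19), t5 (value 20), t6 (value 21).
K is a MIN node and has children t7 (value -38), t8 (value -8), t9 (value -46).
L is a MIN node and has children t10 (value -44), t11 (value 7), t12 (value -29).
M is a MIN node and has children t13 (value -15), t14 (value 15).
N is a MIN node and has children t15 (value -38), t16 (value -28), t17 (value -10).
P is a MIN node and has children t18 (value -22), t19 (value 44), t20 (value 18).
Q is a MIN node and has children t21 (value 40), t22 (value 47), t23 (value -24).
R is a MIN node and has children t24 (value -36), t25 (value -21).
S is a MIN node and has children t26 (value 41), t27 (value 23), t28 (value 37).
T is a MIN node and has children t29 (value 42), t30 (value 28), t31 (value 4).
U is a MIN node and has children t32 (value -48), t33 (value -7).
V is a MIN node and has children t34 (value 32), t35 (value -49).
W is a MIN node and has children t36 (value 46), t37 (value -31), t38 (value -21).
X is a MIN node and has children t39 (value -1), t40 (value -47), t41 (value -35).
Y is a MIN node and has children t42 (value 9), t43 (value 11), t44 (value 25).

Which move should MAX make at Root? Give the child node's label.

B

H (MIN): min(49, -33, 3) = -33
J (MIN): min(-19, 20, 21) = -19
K (MIN): min(-38, -8, -46) = -46
L (MIN): min(-44, 7, -29) = -44
C (MAX): max(-33, -19, -46, -44) = -19
M (MIN): min(-15, 15) = -15
N (MIN): min(-38, -28, -10) = -38
P (MIN): min(-22, 44, 18) = -22
Q (MIN): min(40, 47, -24) = -24
D (MAX): max(-15, -38, -22, -24) = -15
R (MIN): min(-36, -21) = -36
S (MIN): min(41, 23, 37) = 23
E (MAX): max(-36, 23) = 23
A (MIN): min(-19, -15, 23) = -19
T (MIN): min(42, 28, 4) = 4
U (MIN): min(-48, -7) = -48
F (MAX): max(4, -48) = 4
V (MIN): min(32, -49) = -49
W (MIN): min(46, -31, -21) = -31
X (MIN): min(-1, -47, -35) = -47
Y (MIN): min(9, 11, 25) = 9
G (MAX): max(-49, -31, -47, 9) = 9
B (MIN): min(4, 9) = 4
Root (MAX): max(-19, 4) = 4
MAX at Root wants the highest of {A=-19, B=4}, so chooses B.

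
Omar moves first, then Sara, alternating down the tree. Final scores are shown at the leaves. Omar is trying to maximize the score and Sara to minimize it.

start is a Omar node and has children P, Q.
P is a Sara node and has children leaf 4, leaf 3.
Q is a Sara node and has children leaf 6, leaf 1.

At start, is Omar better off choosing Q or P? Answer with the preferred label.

P

Q (Sara): min(6, 1) = 1
P (Sara): min(4, 3) = 3
Omar prefers the higher value; Q=1, P=3. P is better since 3 > 1.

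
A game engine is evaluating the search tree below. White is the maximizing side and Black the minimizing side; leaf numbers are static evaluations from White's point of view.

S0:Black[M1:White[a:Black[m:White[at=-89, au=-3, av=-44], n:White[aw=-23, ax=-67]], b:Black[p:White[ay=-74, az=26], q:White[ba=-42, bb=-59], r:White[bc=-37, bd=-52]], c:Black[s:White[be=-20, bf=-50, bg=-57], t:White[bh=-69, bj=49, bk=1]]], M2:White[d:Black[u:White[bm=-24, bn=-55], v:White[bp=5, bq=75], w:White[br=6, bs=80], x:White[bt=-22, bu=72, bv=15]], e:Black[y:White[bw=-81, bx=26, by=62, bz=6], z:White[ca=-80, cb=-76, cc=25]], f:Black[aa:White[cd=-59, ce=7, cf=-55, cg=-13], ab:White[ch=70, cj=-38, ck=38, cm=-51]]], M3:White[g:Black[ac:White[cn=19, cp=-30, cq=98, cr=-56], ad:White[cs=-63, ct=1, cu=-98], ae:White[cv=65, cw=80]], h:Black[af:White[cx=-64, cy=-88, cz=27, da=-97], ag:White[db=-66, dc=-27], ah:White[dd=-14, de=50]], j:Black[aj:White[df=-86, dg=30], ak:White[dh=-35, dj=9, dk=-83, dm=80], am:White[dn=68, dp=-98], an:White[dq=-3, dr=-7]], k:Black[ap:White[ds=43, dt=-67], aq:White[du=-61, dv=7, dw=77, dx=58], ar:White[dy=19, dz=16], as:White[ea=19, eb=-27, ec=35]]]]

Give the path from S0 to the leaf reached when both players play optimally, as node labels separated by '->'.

m (White): max(-89, -3, -44) = -3
n (White): max(-23, -67) = -23
a (Black): min(-3, -23) = -23
p (White): max(-74, 26) = 26
q (White): max(-42, -59) = -42
r (White): max(-37, -52) = -37
b (Black): min(26, -42, -37) = -42
s (White): max(-20, -50, -57) = -20
t (White): max(-69, 49, 1) = 49
c (Black): min(-20, 49) = -20
M1 (White): max(-23, -42, -20) = -20
u (White): max(-24, -55) = -24
v (White): max(5, 75) = 75
w (White): max(6, 80) = 80
x (White): max(-22, 72, 15) = 72
d (Black): min(-24, 75, 80, 72) = -24
y (White): max(-81, 26, 62, 6) = 62
z (White): max(-80, -76, 25) = 25
e (Black): min(62, 25) = 25
aa (White): max(-59, 7, -55, -13) = 7
ab (White): max(70, -38, 38, -51) = 70
f (Black): min(7, 70) = 7
M2 (White): max(-24, 25, 7) = 25
ac (White): max(19, -30, 98, -56) = 98
ad (White): max(-63, 1, -98) = 1
ae (White): max(65, 80) = 80
g (Black): min(98, 1, 80) = 1
af (White): max(-64, -88, 27, -97) = 27
ag (White): max(-66, -27) = -27
ah (White): max(-14, 50) = 50
h (Black): min(27, -27, 50) = -27
aj (White): max(-86, 30) = 30
ak (White): max(-35, 9, -83, 80) = 80
am (White): max(68, -98) = 68
an (White): max(-3, -7) = -3
j (Black): min(30, 80, 68, -3) = -3
ap (White): max(43, -67) = 43
aq (White): max(-61, 7, 77, 58) = 77
ar (White): max(19, 16) = 19
as (White): max(19, -27, 35) = 35
k (Black): min(43, 77, 19, 35) = 19
M3 (White): max(1, -27, -3, 19) = 19
S0 (Black): min(-20, 25, 19) = -20
At S0, Black picks M1 (lowest: -20).
At M1, White picks c (highest: -20).
At c, Black picks s (lowest: -20).
At s, White picks be (highest: -20).
Terminal value -20.

S0 -> M1 -> c -> s -> be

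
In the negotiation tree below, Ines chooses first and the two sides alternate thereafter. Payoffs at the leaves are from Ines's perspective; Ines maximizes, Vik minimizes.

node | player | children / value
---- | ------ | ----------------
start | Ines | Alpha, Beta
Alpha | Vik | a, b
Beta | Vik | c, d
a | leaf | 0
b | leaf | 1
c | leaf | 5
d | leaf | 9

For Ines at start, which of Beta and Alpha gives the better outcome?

Beta

Beta (Vik): min(5, 9) = 5
Alpha (Vik): min(0, 1) = 0
Ines prefers the higher value; Beta=5, Alpha=0. Beta is better since 5 > 0.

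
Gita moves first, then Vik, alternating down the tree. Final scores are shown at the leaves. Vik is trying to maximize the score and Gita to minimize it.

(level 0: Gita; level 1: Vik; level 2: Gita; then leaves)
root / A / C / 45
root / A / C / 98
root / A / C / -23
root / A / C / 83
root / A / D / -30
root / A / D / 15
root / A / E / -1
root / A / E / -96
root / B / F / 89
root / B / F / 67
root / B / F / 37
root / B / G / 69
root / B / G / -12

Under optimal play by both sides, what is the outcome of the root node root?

-23

C (Gita): min(45, 98, -23, 83) = -23
D (Gita): min(-30, 15) = -30
E (Gita): min(-1, -96) = -96
A (Vik): max(-23, -30, -96) = -23
F (Gita): min(89, 67, 37) = 37
G (Gita): min(69, -12) = -12
B (Vik): max(37, -12) = 37
root (Gita): min(-23, 37) = -23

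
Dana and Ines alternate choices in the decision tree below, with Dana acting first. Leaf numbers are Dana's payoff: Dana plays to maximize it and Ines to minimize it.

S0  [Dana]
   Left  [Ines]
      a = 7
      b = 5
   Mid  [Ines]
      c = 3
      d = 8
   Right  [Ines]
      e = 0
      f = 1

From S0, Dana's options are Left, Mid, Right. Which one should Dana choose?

Left

Left (Ines): min(7, 5) = 5
Mid (Ines): min(3, 8) = 3
Right (Ines): min(0, 1) = 0
S0 (Dana): max(5, 3, 0) = 5
Dana at S0 wants the highest of {Left=5, Mid=3, Right=0}, so chooses Left.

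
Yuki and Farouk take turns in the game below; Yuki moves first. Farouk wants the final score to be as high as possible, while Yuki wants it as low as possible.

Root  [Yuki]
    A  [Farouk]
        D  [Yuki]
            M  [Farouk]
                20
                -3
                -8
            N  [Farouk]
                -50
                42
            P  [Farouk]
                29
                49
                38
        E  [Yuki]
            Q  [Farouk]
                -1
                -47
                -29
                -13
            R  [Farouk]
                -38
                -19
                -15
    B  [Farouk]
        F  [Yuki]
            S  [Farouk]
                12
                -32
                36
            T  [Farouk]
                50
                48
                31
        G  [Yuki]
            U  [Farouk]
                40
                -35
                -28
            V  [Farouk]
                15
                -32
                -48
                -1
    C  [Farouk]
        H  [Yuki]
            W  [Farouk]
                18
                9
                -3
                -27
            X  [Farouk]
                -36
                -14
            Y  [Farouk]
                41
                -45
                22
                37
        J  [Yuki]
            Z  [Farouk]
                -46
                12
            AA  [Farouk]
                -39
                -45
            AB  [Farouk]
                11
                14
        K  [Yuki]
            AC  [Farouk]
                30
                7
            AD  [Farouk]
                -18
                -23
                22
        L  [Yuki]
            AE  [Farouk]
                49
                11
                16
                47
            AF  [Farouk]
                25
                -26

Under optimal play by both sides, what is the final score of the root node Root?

20

M (Farouk): max(20, -3, -8) = 20
N (Farouk): max(-50, 42) = 42
P (Farouk): max(29, 49, 38) = 49
D (Yuki): min(20, 42, 49) = 20
Q (Farouk): max(-1, -47, -29, -13) = -1
R (Farouk): max(-38, -19, -15) = -15
E (Yuki): min(-1, -15) = -15
A (Farouk): max(20, -15) = 20
S (Farouk): max(12, -32, 36) = 36
T (Farouk): max(50, 48, 31) = 50
F (Yuki): min(36, 50) = 36
U (Farouk): max(40, -35, -28) = 40
V (Farouk): max(15, -32, -48, -1) = 15
G (Yuki): min(40, 15) = 15
B (Farouk): max(36, 15) = 36
W (Farouk): max(18, 9, -3, -27) = 18
X (Farouk): max(-36, -14) = -14
Y (Farouk): max(41, -45, 22, 37) = 41
H (Yuki): min(18, -14, 41) = -14
Z (Farouk): max(-46, 12) = 12
AA (Farouk): max(-39, -45) = -39
AB (Farouk): max(11, 14) = 14
J (Yuki): min(12, -39, 14) = -39
AC (Farouk): max(30, 7) = 30
AD (Farouk): max(-18, -23, 22) = 22
K (Yuki): min(30, 22) = 22
AE (Farouk): max(49, 11, 16, 47) = 49
AF (Farouk): max(25, -26) = 25
L (Yuki): min(49, 25) = 25
C (Farouk): max(-14, -39, 22, 25) = 25
Root (Yuki): min(20, 36, 25) = 20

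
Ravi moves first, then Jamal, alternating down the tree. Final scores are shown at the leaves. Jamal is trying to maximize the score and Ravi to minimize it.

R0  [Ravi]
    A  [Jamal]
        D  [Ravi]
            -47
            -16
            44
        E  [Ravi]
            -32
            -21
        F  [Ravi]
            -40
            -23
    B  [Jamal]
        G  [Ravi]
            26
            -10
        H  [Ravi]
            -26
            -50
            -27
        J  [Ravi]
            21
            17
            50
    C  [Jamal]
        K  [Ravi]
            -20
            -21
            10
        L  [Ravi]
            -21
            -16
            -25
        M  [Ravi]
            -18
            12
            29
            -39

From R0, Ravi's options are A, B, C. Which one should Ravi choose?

D (Ravi): min(-47, -16, 44) = -47
E (Ravi): min(-32, -21) = -32
F (Ravi): min(-40, -23) = -40
A (Jamal): max(-47, -32, -40) = -32
G (Ravi): min(26, -10) = -10
H (Ravi): min(-26, -50, -27) = -50
J (Ravi): min(21, 17, 50) = 17
B (Jamal): max(-10, -50, 17) = 17
K (Ravi): min(-20, -21, 10) = -21
L (Ravi): min(-21, -16, -25) = -25
M (Ravi): min(-18, 12, 29, -39) = -39
C (Jamal): max(-21, -25, -39) = -21
R0 (Ravi): min(-32, 17, -21) = -32
Ravi at R0 wants the lowest of {A=-32, B=17, C=-21}, so chooses A.

A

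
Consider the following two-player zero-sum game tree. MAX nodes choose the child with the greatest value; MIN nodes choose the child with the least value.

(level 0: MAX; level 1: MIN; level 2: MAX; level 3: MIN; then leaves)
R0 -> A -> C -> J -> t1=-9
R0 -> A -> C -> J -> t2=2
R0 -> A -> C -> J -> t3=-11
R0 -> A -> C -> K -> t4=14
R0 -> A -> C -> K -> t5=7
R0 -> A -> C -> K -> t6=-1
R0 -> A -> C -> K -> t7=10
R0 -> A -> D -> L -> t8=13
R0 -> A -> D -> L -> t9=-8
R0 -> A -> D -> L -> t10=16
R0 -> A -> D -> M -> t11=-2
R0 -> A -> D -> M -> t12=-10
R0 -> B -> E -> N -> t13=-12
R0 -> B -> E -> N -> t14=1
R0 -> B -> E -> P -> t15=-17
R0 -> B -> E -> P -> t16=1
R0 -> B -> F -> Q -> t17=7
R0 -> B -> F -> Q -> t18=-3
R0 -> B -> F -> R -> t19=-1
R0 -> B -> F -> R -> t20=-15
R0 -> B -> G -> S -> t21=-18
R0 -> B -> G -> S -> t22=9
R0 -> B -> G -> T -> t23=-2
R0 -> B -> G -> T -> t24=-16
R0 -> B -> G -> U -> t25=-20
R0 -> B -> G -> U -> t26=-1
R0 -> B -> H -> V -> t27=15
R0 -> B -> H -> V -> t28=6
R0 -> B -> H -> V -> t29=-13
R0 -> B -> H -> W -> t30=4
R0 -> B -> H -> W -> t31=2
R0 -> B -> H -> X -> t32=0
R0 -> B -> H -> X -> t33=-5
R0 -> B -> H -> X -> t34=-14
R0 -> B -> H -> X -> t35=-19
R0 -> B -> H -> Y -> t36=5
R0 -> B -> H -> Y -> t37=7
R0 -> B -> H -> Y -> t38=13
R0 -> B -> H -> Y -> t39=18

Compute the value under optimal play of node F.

-3

Q (MIN): min(7, -3) = -3
R (MIN): min(-1, -15) = -15
F (MAX): max(-3, -15) = -3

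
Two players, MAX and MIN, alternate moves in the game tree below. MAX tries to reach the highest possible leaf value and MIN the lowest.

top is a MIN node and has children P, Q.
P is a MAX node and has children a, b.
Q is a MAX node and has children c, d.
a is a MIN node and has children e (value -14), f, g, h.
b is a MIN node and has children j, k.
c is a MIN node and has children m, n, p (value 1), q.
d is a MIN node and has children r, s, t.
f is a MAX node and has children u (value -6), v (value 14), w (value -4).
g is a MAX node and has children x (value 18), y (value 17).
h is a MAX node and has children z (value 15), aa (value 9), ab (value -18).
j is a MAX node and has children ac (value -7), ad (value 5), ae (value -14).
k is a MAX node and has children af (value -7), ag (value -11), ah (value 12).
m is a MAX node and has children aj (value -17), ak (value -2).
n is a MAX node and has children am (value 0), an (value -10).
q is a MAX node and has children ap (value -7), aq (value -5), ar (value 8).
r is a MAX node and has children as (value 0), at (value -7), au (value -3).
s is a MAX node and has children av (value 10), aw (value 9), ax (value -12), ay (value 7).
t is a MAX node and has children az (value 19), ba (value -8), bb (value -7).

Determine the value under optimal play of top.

f (MAX): max(-6, 14, -4) = 14
g (MAX): max(18, 17) = 18
h (MAX): max(15, 9, -18) = 15
a (MIN): min(-14, 14, 18, 15) = -14
j (MAX): max(-7, 5, -14) = 5
k (MAX): max(-7, -11, 12) = 12
b (MIN): min(5, 12) = 5
P (MAX): max(-14, 5) = 5
m (MAX): max(-17, -2) = -2
n (MAX): max(0, -10) = 0
q (MAX): max(-7, -5, 8) = 8
c (MIN): min(-2, 0, 1, 8) = -2
r (MAX): max(0, -7, -3) = 0
s (MAX): max(10, 9, -12, 7) = 10
t (MAX): max(19, -8, -7) = 19
d (MIN): min(0, 10, 19) = 0
Q (MAX): max(-2, 0) = 0
top (MIN): min(5, 0) = 0

0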